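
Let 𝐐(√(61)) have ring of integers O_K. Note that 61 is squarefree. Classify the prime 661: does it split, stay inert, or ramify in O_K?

p is inert

d = 61 ≡ 1 (mod 4), so O_K = ℤ[(1+√61)/2] and disc(K) = d = 61.
Since gcd(661, 61) = 1 the prime 661 does not ramify.
Legendre symbol by Euler's criterion: (61/661) ≡ 61^330 ≡ 660 (mod 661), i.e. (61/661) = -1.
(61/661) = -1, so 661 is inert.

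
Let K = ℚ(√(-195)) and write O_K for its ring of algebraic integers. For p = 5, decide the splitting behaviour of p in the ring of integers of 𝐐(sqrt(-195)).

-195 mod 4 = 1, hence disc K = -195 and O_K = ℤ[(1+√-195)/2].
Ramification test: 5 | -195. The prime 5 ramifies in K.

ramified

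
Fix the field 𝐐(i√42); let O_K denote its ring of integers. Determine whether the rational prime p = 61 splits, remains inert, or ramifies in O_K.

split — (61) = 𝔭₁𝔭₂ with 𝔭₁ ≠ 𝔭₂

-42 mod 4 = 2, hence disc K = 4·(-42) = -168 and O_K = ℤ[√-42].
Since gcd(61, -168) = 1 the prime 61 does not ramify.
(-42/61) = 19^30 mod 61 = 1, giving Legendre symbol 1.
Legendre symbol 1 ⇒ 61 is split.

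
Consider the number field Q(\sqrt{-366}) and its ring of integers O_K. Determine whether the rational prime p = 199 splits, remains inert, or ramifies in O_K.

199 splits in O_K

d = -366 ≡ 2 (mod 4), so O_K = ℤ[√-366] and disc(K) = 4d = -1464.
199 ∤ -1464, so 199 is unramified.
(-366/199) = 32^99 mod 199 = 1, giving Legendre symbol 1.
Legendre symbol 1 ⇒ 199 is split.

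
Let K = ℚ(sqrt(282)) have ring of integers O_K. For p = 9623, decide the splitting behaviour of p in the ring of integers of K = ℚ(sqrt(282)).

p splits

d = 282 ≡ 2 (mod 4), so O_K = ℤ[√282] and disc(K) = 4d = 1128.
Since gcd(9623, 1128) = 1 the prime 9623 does not ramify.
Compute (282/9623) via Euler: 282^((9623-1)/2) mod 9623 = 1, so (282/9623) = 1.
Legendre symbol 1 ⇒ 9623 is split.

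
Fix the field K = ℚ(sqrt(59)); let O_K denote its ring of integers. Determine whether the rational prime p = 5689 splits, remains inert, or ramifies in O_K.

split — (5689) = 𝔭₁𝔭₂ with 𝔭₁ ≠ 𝔭₂

Since 59 ≢ 1 mod 4, the ring of integers is ℤ[√59] with discriminant 4·59 = 236.
Since gcd(5689, 236) = 1 the prime 5689 does not ramify.
Euler's criterion: 59^2844 mod 5689 = 1. Thus (59|5689) = 1.
(59/5689) = 1, so 5689 splits.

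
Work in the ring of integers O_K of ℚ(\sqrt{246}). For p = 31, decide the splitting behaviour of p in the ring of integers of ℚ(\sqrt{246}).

31 remains inert

246 mod 4 = 2, hence disc K = 4·246 = 984 and O_K = ℤ[√246].
Since gcd(31, 984) = 1 the prime 31 does not ramify.
Compute (246/31) via Euler: 29^((31-1)/2) mod 31 = 30, so (246/31) = -1.
Legendre symbol -1 ⇒ 31 is inert.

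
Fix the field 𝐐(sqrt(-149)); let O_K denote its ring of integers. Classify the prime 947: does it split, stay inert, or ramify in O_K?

remains prime (inert)

d = -149 ≡ 3 (mod 4), so O_K = ℤ[√-149] and disc(K) = 4d = -596.
947 ∤ -596, so 947 is unramified.
Compute (-149/947) via Euler: 798^((947-1)/2) mod 947 = 946, so (-149/947) = -1.
(-149/947) = -1, so 947 is inert.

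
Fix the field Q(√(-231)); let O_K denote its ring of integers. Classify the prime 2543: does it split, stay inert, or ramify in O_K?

splits completely

Since -231 ≡ 1 mod 4, the ring of integers is ℤ[(1+√-231)/2] with discriminant -231.
2543 ∤ -231, so 2543 is unramified.
(-231/2543) = 2312^1271 mod 2543 = 1, giving Legendre symbol 1.
Legendre symbol 1 ⇒ 2543 is split.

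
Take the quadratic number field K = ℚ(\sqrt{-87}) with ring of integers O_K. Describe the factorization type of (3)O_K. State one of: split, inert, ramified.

ramified — (3) = 𝔭²

d = -87 ≡ 1 (mod 4), so O_K = ℤ[(1+√-87)/2] and disc(K) = d = -87.
disc(K) = -87 = 3·(-29), so p = 3 is ramified.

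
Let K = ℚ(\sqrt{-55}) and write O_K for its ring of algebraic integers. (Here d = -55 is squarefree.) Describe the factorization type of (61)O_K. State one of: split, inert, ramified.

d = -55 ≡ 1 (mod 4), so O_K = ℤ[(1+√-55)/2] and disc(K) = d = -55.
disc(K) = -55 is not divisible by 61; 61 is unramified.
(-55/61) = 6^30 mod 61 = 60, giving Legendre symbol -1.
Legendre symbol -1 ⇒ 61 is inert.

61 remains inert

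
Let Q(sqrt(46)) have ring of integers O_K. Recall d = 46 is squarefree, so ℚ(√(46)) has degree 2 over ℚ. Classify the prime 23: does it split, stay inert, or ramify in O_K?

46 mod 4 = 2, hence disc K = 4·46 = 184 and O_K = ℤ[√46].
23 divides disc(K) = 184, so 23 ramifies.

ramified — (23) = 𝔭²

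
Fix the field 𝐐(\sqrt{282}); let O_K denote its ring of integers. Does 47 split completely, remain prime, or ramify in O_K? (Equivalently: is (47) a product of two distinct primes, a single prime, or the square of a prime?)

282 mod 4 = 2, hence disc K = 4·282 = 1128 and O_K = ℤ[√282].
Ramification test: 47 | 1128. The prime 47 ramifies in K.

ramifies in O_K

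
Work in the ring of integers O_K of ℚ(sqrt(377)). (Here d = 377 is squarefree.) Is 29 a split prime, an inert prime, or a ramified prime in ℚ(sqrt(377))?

29 is ramified

377 mod 4 = 1, hence disc K = 377 and O_K = ℤ[(1+√377)/2].
29 divides disc(K) = 377, so 29 ramifies.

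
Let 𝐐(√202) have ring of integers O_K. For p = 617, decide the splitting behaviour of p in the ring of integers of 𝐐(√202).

617 remains inert

Since 202 ≢ 1 mod 4, the ring of integers is ℤ[√202] with discriminant 4·202 = 808.
disc(K) = 808 is not divisible by 617; 617 is unramified.
(202/617) = 202^308 mod 617 = 616, giving Legendre symbol -1.
d is a non-residue mod p, hence 617 remains inert in O_K.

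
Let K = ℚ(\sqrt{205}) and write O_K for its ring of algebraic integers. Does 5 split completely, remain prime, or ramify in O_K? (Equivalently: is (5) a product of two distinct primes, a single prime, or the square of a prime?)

Since 205 ≡ 1 mod 4, the ring of integers is ℤ[(1+√205)/2] with discriminant 205.
Ramification test: 5 | 205. The prime 5 ramifies in K.

5 is ramified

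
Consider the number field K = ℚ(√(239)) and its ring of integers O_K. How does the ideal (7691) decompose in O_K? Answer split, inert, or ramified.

Since 239 ≢ 1 mod 4, the ring of integers is ℤ[√239] with discriminant 4·239 = 956.
Since gcd(7691, 956) = 1 the prime 7691 does not ramify.
(239/7691) = 239^3845 mod 7691 = 1, giving Legendre symbol 1.
d is a quadratic residue mod p, hence 7691 splits in O_K.

7691 splits in O_K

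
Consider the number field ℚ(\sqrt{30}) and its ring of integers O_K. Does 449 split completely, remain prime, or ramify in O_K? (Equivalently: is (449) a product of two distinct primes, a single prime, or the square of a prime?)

inert — (449) stays prime in O_K

30 mod 4 = 2, hence disc K = 4·30 = 120 and O_K = ℤ[√30].
449 ∤ 120, so 449 is unramified.
Euler's criterion: 30^224 mod 449 = 448. Thus (30|449) = -1.
Legendre symbol -1 ⇒ 449 is inert.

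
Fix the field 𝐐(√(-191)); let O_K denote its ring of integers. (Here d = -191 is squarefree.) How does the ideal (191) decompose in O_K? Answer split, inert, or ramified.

ramified

d = -191 ≡ 1 (mod 4), so O_K = ℤ[(1+√-191)/2] and disc(K) = d = -191.
191 divides disc(K) = -191, so 191 ramifies.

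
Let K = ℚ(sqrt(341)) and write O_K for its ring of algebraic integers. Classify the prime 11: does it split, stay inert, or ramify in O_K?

ramified

Since 341 ≡ 1 mod 4, the ring of integers is ℤ[(1+√341)/2] with discriminant 341.
disc(K) = 341 = 11·31, so p = 11 is ramified.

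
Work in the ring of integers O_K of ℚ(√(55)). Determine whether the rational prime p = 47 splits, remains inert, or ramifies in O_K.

split — (47) = 𝔭₁𝔭₂ with 𝔭₁ ≠ 𝔭₂

Since 55 ≢ 1 mod 4, the ring of integers is ℤ[√55] with discriminant 4·55 = 220.
Since gcd(47, 220) = 1 the prime 47 does not ramify.
Compute (55/47) via Euler: 8^((47-1)/2) mod 47 = 1, so (55/47) = 1.
Legendre symbol 1 ⇒ 47 is split.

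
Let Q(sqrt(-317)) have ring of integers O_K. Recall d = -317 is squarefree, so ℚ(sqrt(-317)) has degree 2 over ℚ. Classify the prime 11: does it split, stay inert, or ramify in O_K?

-317 mod 4 = 3, hence disc K = 4·(-317) = -1268 and O_K = ℤ[√-317].
11 ∤ -1268, so 11 is unramified.
Legendre symbol by Euler's criterion: (-317/11) ≡ (-317)^5 ≡ 10 (mod 11), i.e. (-317/11) = -1.
(-317/11) = -1, so 11 is inert.

p is inert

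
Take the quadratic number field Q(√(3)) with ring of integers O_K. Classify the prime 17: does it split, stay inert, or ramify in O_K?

3 mod 4 = 3, hence disc K = 4·3 = 12 and O_K = ℤ[√3].
disc(K) = 12 is not divisible by 17; 17 is unramified.
Compute (3/17) via Euler: 3^((17-1)/2) mod 17 = 16, so (3/17) = -1.
d is a non-residue mod p, hence 17 remains inert in O_K.

inert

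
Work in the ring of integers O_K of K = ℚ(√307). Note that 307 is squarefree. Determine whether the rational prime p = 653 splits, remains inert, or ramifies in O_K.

p splits

307 mod 4 = 3, hence disc K = 4·307 = 1228 and O_K = ℤ[√307].
653 ∤ 1228, so 653 is unramified.
(307/653) = 307^326 mod 653 = 1, giving Legendre symbol 1.
d is a quadratic residue mod p, hence 653 splits in O_K.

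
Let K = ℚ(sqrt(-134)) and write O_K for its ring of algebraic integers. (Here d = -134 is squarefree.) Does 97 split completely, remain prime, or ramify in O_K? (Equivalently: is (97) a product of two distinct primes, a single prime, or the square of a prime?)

inert — (97) stays prime in O_K

-134 mod 4 = 2, hence disc K = 4·(-134) = -536 and O_K = ℤ[√-134].
Since gcd(97, -536) = 1 the prime 97 does not ramify.
Compute (-134/97) via Euler: 60^((97-1)/2) mod 97 = 96, so (-134/97) = -1.
(-134/97) = -1, so 97 is inert.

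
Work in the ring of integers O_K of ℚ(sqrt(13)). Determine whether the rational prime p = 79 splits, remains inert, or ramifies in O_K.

d = 13 ≡ 1 (mod 4), so O_K = ℤ[(1+√13)/2] and disc(K) = d = 13.
Since gcd(79, 13) = 1 the prime 79 does not ramify.
(13/79) = 13^39 mod 79 = 1, giving Legendre symbol 1.
(13/79) = 1, so 79 splits.

split — (79) = 𝔭₁𝔭₂ with 𝔭₁ ≠ 𝔭₂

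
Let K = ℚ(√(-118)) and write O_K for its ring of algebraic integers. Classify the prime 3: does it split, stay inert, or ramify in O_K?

d = -118 ≡ 2 (mod 4), so O_K = ℤ[√-118] and disc(K) = 4d = -472.
disc(K) = -472 is not divisible by 3; 3 is unramified.
Compute (-118/3) via Euler: 2^((3-1)/2) mod 3 = 2, so (-118/3) = -1.
d is a non-residue mod p, hence 3 remains inert in O_K.

inert — (3) stays prime in O_K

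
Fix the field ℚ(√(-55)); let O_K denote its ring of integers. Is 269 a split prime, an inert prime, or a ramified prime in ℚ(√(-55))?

-55 mod 4 = 1, hence disc K = -55 and O_K = ℤ[(1+√-55)/2].
disc(K) = -55 is not divisible by 269; 269 is unramified.
(-55/269) = 214^134 mod 269 = 1, giving Legendre symbol 1.
Legendre symbol 1 ⇒ 269 is split.

split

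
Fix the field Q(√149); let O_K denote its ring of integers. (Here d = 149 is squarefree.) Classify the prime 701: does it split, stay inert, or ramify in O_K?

701 remains inert

d = 149 ≡ 1 (mod 4), so O_K = ℤ[(1+√149)/2] and disc(K) = d = 149.
disc(K) = 149 is not divisible by 701; 701 is unramified.
Legendre symbol by Euler's criterion: (149/701) ≡ 149^350 ≡ 700 (mod 701), i.e. (149/701) = -1.
Legendre symbol -1 ⇒ 701 is inert.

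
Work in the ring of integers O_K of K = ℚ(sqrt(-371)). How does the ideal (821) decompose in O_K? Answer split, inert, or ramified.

-371 mod 4 = 1, hence disc K = -371 and O_K = ℤ[(1+√-371)/2].
821 ∤ -371, so 821 is unramified.
Compute (-371/821) via Euler: 450^((821-1)/2) mod 821 = 820, so (-371/821) = -1.
d is a non-residue mod p, hence 821 remains inert in O_K.

p is inert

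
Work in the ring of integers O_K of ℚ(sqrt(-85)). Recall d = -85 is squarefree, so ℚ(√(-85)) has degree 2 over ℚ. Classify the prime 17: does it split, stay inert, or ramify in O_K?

ramified

Since -85 ≢ 1 mod 4, the ring of integers is ℤ[√-85] with discriminant 4·(-85) = -340.
Ramification test: 17 | -340. The prime 17 ramifies in K.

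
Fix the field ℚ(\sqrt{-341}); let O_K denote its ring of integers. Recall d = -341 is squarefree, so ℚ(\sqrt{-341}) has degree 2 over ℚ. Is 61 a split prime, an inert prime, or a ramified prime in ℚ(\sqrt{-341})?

split

-341 mod 4 = 3, hence disc K = 4·(-341) = -1364 and O_K = ℤ[√-341].
61 ∤ -1364, so 61 is unramified.
Compute (-341/61) via Euler: 25^((61-1)/2) mod 61 = 1, so (-341/61) = 1.
Legendre symbol 1 ⇒ 61 is split.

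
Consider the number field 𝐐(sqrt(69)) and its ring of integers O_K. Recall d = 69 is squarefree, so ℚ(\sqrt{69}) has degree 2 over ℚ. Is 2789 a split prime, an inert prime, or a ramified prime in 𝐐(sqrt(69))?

inert

Since 69 ≡ 1 mod 4, the ring of integers is ℤ[(1+√69)/2] with discriminant 69.
Since gcd(2789, 69) = 1 the prime 2789 does not ramify.
(69/2789) = 69^1394 mod 2789 = 2788, giving Legendre symbol -1.
(69/2789) = -1, so 2789 is inert.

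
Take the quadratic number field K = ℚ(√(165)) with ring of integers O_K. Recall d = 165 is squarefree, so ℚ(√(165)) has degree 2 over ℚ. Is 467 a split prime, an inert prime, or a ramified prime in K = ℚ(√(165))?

splits completely

d = 165 ≡ 1 (mod 4), so O_K = ℤ[(1+√165)/2] and disc(K) = d = 165.
disc(K) = 165 is not divisible by 467; 467 is unramified.
(165/467) = 165^233 mod 467 = 1, giving Legendre symbol 1.
d is a quadratic residue mod p, hence 467 splits in O_K.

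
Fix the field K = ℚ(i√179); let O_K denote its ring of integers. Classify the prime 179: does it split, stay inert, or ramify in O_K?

p ramifies

-179 mod 4 = 1, hence disc K = -179 and O_K = ℤ[(1+√-179)/2].
Ramification test: 179 | -179. The prime 179 ramifies in K.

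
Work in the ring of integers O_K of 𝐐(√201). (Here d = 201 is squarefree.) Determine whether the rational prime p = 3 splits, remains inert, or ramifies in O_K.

d = 201 ≡ 1 (mod 4), so O_K = ℤ[(1+√201)/2] and disc(K) = d = 201.
3 divides disc(K) = 201, so 3 ramifies.

ramifies in O_K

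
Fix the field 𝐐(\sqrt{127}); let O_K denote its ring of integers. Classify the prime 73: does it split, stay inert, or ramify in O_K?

split

Since 127 ≢ 1 mod 4, the ring of integers is ℤ[√127] with discriminant 4·127 = 508.
disc(K) = 508 is not divisible by 73; 73 is unramified.
Compute (127/73) via Euler: 54^((73-1)/2) mod 73 = 1, so (127/73) = 1.
d is a quadratic residue mod p, hence 73 splits in O_K.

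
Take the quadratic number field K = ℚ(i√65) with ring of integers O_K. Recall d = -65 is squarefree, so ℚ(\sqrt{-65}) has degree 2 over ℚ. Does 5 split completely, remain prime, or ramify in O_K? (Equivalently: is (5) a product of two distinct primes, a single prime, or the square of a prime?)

Since -65 ≢ 1 mod 4, the ring of integers is ℤ[√-65] with discriminant 4·(-65) = -260.
5 divides disc(K) = -260, so 5 ramifies.

p ramifies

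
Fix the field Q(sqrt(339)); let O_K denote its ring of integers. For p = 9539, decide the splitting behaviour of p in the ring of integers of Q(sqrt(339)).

d = 339 ≡ 3 (mod 4), so O_K = ℤ[√339] and disc(K) = 4d = 1356.
Since gcd(9539, 1356) = 1 the prime 9539 does not ramify.
Euler's criterion: 339^4769 mod 9539 = 9538. Thus (339|9539) = -1.
Legendre symbol -1 ⇒ 9539 is inert.

inert — (9539) stays prime in O_K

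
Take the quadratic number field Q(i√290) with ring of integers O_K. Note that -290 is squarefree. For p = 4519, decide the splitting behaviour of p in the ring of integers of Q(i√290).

d = -290 ≡ 2 (mod 4), so O_K = ℤ[√-290] and disc(K) = 4d = -1160.
Since gcd(4519, -1160) = 1 the prime 4519 does not ramify.
Euler's criterion: (-290)^2259 mod 4519 = 4518. Thus (-290|4519) = -1.
Legendre symbol -1 ⇒ 4519 is inert.

inert — (4519) stays prime in O_K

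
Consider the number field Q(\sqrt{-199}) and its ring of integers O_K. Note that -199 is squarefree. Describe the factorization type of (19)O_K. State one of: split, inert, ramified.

d = -199 ≡ 1 (mod 4), so O_K = ℤ[(1+√-199)/2] and disc(K) = d = -199.
Since gcd(19, -199) = 1 the prime 19 does not ramify.
(-199/19) = 10^9 mod 19 = 18, giving Legendre symbol -1.
(-199/19) = -1, so 19 is inert.

p is inert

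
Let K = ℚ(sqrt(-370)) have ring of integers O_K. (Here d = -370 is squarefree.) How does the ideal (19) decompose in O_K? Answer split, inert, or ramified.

remains prime (inert)

d = -370 ≡ 2 (mod 4), so O_K = ℤ[√-370] and disc(K) = 4d = -1480.
Since gcd(19, -1480) = 1 the prime 19 does not ramify.
Compute (-370/19) via Euler: 10^((19-1)/2) mod 19 = 18, so (-370/19) = -1.
d is a non-residue mod p, hence 19 remains inert in O_K.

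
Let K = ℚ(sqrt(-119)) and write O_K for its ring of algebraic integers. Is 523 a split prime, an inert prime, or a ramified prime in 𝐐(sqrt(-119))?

d = -119 ≡ 1 (mod 4), so O_K = ℤ[(1+√-119)/2] and disc(K) = d = -119.
disc(K) = -119 is not divisible by 523; 523 is unramified.
Legendre symbol by Euler's criterion: (-119/523) ≡ (-119)^261 ≡ 522 (mod 523), i.e. (-119/523) = -1.
(-119/523) = -1, so 523 is inert.

p is inert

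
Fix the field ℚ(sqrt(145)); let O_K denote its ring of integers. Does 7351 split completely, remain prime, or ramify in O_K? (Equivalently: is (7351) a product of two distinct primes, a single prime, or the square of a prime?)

145 mod 4 = 1, hence disc K = 145 and O_K = ℤ[(1+√145)/2].
disc(K) = 145 is not divisible by 7351; 7351 is unramified.
Legendre symbol by Euler's criterion: (145/7351) ≡ 145^3675 ≡ 7350 (mod 7351), i.e. (145/7351) = -1.
d is a non-residue mod p, hence 7351 remains inert in O_K.

inert — (7351) stays prime in O_K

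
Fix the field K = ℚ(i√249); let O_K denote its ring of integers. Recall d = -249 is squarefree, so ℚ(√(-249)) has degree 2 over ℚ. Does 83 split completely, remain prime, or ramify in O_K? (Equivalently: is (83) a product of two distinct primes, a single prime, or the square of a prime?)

-249 mod 4 = 3, hence disc K = 4·(-249) = -996 and O_K = ℤ[√-249].
disc(K) = -996 = 83·(-12), so p = 83 is ramified.

ramifies in O_K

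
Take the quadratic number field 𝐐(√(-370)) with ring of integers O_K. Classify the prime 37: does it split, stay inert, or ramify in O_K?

ramified — (37) = 𝔭²

Since -370 ≢ 1 mod 4, the ring of integers is ℤ[√-370] with discriminant 4·(-370) = -1480.
Ramification test: 37 | -1480. The prime 37 ramifies in K.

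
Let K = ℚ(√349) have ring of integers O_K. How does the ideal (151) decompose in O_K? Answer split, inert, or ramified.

d = 349 ≡ 1 (mod 4), so O_K = ℤ[(1+√349)/2] and disc(K) = d = 349.
disc(K) = 349 is not divisible by 151; 151 is unramified.
Legendre symbol by Euler's criterion: (349/151) ≡ 349^75 ≡ 1 (mod 151), i.e. (349/151) = 1.
d is a quadratic residue mod p, hence 151 splits in O_K.

split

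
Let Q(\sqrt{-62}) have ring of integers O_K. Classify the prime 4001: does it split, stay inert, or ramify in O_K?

p splits

d = -62 ≡ 2 (mod 4), so O_K = ℤ[√-62] and disc(K) = 4d = -248.
disc(K) = -248 is not divisible by 4001; 4001 is unramified.
Euler's criterion: (-62)^2000 mod 4001 = 1. Thus (-62|4001) = 1.
(-62/4001) = 1, so 4001 splits.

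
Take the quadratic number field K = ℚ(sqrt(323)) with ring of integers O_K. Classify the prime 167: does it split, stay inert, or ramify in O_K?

323 mod 4 = 3, hence disc K = 4·323 = 1292 and O_K = ℤ[√323].
Since gcd(167, 1292) = 1 the prime 167 does not ramify.
Legendre symbol by Euler's criterion: (323/167) ≡ 323^83 ≡ 166 (mod 167), i.e. (323/167) = -1.
d is a non-residue mod p, hence 167 remains inert in O_K.

p is inert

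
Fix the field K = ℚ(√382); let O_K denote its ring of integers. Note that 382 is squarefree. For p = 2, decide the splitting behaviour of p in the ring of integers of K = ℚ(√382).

Since 382 ≢ 1 mod 4, the ring of integers is ℤ[√382] with discriminant 4·382 = 1528.
2 divides disc(K) = 1528, so 2 ramifies.

2 is ramified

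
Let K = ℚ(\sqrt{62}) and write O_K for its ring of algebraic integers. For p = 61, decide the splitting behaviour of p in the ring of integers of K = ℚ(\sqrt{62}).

splits completely

d = 62 ≡ 2 (mod 4), so O_K = ℤ[√62] and disc(K) = 4d = 248.
disc(K) = 248 is not divisible by 61; 61 is unramified.
Compute (62/61) via Euler: 1^((61-1)/2) mod 61 = 1, so (62/61) = 1.
Legendre symbol 1 ⇒ 61 is split.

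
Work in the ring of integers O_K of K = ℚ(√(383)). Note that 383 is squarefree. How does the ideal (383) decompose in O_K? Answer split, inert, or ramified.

383 mod 4 = 3, hence disc K = 4·383 = 1532 and O_K = ℤ[√383].
383 divides disc(K) = 1532, so 383 ramifies.

ramified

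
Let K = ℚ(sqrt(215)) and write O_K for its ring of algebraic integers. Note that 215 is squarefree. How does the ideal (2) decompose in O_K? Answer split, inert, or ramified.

d = 215 ≡ 3 (mod 4), so O_K = ℤ[√215] and disc(K) = 4d = 860.
Ramification test: 2 | 860. The prime 2 ramifies in K.

p ramifies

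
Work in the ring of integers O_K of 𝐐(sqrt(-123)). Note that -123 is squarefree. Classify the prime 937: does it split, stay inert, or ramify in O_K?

d = -123 ≡ 1 (mod 4), so O_K = ℤ[(1+√-123)/2] and disc(K) = d = -123.
937 ∤ -123, so 937 is unramified.
(-123/937) = 814^468 mod 937 = 936, giving Legendre symbol -1.
(-123/937) = -1, so 937 is inert.

p is inert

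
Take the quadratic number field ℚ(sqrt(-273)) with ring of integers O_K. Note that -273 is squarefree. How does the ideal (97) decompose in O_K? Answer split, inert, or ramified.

Since -273 ≢ 1 mod 4, the ring of integers is ℤ[√-273] with discriminant 4·(-273) = -1092.
97 ∤ -1092, so 97 is unramified.
(-273/97) = 18^48 mod 97 = 1, giving Legendre symbol 1.
d is a quadratic residue mod p, hence 97 splits in O_K.

splits completely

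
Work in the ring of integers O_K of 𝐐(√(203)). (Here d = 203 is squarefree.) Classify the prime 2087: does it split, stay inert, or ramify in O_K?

inert — (2087) stays prime in O_K

Since 203 ≢ 1 mod 4, the ring of integers is ℤ[√203] with discriminant 4·203 = 812.
disc(K) = 812 is not divisible by 2087; 2087 is unramified.
Compute (203/2087) via Euler: 203^((2087-1)/2) mod 2087 = 2086, so (203/2087) = -1.
(203/2087) = -1, so 2087 is inert.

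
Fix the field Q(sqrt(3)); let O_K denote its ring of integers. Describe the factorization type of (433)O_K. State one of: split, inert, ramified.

split — (433) = 𝔭₁𝔭₂ with 𝔭₁ ≠ 𝔭₂

3 mod 4 = 3, hence disc K = 4·3 = 12 and O_K = ℤ[√3].
Since gcd(433, 12) = 1 the prime 433 does not ramify.
Legendre symbol by Euler's criterion: (3/433) ≡ 3^216 ≡ 1 (mod 433), i.e. (3/433) = 1.
Legendre symbol 1 ⇒ 433 is split.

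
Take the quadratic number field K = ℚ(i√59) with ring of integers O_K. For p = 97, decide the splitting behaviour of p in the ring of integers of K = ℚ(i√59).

inert

d = -59 ≡ 1 (mod 4), so O_K = ℤ[(1+√-59)/2] and disc(K) = d = -59.
97 ∤ -59, so 97 is unramified.
(-59/97) = 38^48 mod 97 = 96, giving Legendre symbol -1.
d is a non-residue mod p, hence 97 remains inert in O_K.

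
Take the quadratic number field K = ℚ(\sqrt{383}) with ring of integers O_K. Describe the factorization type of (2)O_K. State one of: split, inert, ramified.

Since 383 ≢ 1 mod 4, the ring of integers is ℤ[√383] with discriminant 4·383 = 1532.
Ramification test: 2 | 1532. The prime 2 ramifies in K.

p ramifies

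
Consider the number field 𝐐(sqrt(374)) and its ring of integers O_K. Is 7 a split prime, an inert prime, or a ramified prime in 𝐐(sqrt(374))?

7 remains inert

374 mod 4 = 2, hence disc K = 4·374 = 1496 and O_K = ℤ[√374].
disc(K) = 1496 is not divisible by 7; 7 is unramified.
Legendre symbol by Euler's criterion: (374/7) ≡ 374^3 ≡ 6 (mod 7), i.e. (374/7) = -1.
(374/7) = -1, so 7 is inert.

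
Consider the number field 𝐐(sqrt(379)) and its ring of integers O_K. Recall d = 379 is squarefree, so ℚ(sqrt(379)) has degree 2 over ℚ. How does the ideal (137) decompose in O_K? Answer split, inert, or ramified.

Since 379 ≢ 1 mod 4, the ring of integers is ℤ[√379] with discriminant 4·379 = 1516.
137 ∤ 1516, so 137 is unramified.
Compute (379/137) via Euler: 105^((137-1)/2) mod 137 = 1, so (379/137) = 1.
d is a quadratic residue mod p, hence 137 splits in O_K.

p splits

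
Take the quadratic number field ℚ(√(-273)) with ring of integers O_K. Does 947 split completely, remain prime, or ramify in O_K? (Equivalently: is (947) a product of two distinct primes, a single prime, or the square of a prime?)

remains prime (inert)

Since -273 ≢ 1 mod 4, the ring of integers is ℤ[√-273] with discriminant 4·(-273) = -1092.
Since gcd(947, -1092) = 1 the prime 947 does not ramify.
(-273/947) = 674^473 mod 947 = 946, giving Legendre symbol -1.
(-273/947) = -1, so 947 is inert.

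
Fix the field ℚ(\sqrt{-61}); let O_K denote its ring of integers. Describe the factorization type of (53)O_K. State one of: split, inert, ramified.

d = -61 ≡ 3 (mod 4), so O_K = ℤ[√-61] and disc(K) = 4d = -244.
disc(K) = -244 is not divisible by 53; 53 is unramified.
(-61/53) = 45^26 mod 53 = 52, giving Legendre symbol -1.
(-61/53) = -1, so 53 is inert.

53 remains inert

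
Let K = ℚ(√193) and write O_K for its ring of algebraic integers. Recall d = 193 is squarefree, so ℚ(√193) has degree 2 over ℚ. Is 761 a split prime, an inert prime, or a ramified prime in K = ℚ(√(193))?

193 mod 4 = 1, hence disc K = 193 and O_K = ℤ[(1+√193)/2].
Since gcd(761, 193) = 1 the prime 761 does not ramify.
Euler's criterion: 193^380 mod 761 = 760. Thus (193|761) = -1.
(193/761) = -1, so 761 is inert.

inert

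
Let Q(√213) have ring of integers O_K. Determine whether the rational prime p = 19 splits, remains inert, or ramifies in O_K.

19 splits in O_K

Since 213 ≡ 1 mod 4, the ring of integers is ℤ[(1+√213)/2] with discriminant 213.
19 ∤ 213, so 19 is unramified.
Euler's criterion: 213^9 mod 19 = 1. Thus (213|19) = 1.
Legendre symbol 1 ⇒ 19 is split.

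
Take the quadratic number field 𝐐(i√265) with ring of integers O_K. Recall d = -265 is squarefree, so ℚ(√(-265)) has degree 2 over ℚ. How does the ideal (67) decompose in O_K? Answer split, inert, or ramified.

d = -265 ≡ 3 (mod 4), so O_K = ℤ[√-265] and disc(K) = 4d = -1060.
Since gcd(67, -1060) = 1 the prime 67 does not ramify.
Compute (-265/67) via Euler: 3^((67-1)/2) mod 67 = 66, so (-265/67) = -1.
(-265/67) = -1, so 67 is inert.

inert — (67) stays prime in O_K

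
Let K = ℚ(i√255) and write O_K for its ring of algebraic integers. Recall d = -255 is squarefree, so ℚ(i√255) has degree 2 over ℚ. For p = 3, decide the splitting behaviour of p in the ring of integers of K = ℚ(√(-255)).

3 is ramified

Since -255 ≡ 1 mod 4, the ring of integers is ℤ[(1+√-255)/2] with discriminant -255.
disc(K) = -255 = 3·(-85), so p = 3 is ramified.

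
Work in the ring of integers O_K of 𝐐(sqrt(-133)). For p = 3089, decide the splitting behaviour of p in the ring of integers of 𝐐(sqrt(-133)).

Since -133 ≢ 1 mod 4, the ring of integers is ℤ[√-133] with discriminant 4·(-133) = -532.
Since gcd(3089, -532) = 1 the prime 3089 does not ramify.
(-133/3089) = 2956^1544 mod 3089 = 1, giving Legendre symbol 1.
d is a quadratic residue mod p, hence 3089 splits in O_K.

p splits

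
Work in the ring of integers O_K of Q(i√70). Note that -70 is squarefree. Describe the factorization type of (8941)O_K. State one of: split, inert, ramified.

-70 mod 4 = 2, hence disc K = 4·(-70) = -280 and O_K = ℤ[√-70].
disc(K) = -280 is not divisible by 8941; 8941 is unramified.
Compute (-70/8941) via Euler: 8871^((8941-1)/2) mod 8941 = 8940, so (-70/8941) = -1.
Legendre symbol -1 ⇒ 8941 is inert.

inert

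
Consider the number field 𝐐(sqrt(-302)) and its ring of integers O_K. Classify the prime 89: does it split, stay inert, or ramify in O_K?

89 remains inert

Since -302 ≢ 1 mod 4, the ring of integers is ℤ[√-302] with discriminant 4·(-302) = -1208.
89 ∤ -1208, so 89 is unramified.
(-302/89) = 54^44 mod 89 = 88, giving Legendre symbol -1.
d is a non-residue mod p, hence 89 remains inert in O_K.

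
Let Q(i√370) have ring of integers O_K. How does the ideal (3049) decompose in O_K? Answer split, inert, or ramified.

-370 mod 4 = 2, hence disc K = 4·(-370) = -1480 and O_K = ℤ[√-370].
disc(K) = -1480 is not divisible by 3049; 3049 is unramified.
Compute (-370/3049) via Euler: 2679^((3049-1)/2) mod 3049 = 3048, so (-370/3049) = -1.
(-370/3049) = -1, so 3049 is inert.

inert — (3049) stays prime in O_K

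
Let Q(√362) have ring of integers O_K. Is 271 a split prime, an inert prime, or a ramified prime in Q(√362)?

271 remains inert

362 mod 4 = 2, hence disc K = 4·362 = 1448 and O_K = ℤ[√362].
271 ∤ 1448, so 271 is unramified.
Euler's criterion: 362^135 mod 271 = 270. Thus (362|271) = -1.
d is a non-residue mod p, hence 271 remains inert in O_K.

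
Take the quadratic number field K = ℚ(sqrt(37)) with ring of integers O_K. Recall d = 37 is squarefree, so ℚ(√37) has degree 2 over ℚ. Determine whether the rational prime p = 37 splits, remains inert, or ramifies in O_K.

Since 37 ≡ 1 mod 4, the ring of integers is ℤ[(1+√37)/2] with discriminant 37.
37 divides disc(K) = 37, so 37 ramifies.

ramifies in O_K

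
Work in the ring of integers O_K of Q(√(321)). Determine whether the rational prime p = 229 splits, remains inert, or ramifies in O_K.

Since 321 ≡ 1 mod 4, the ring of integers is ℤ[(1+√321)/2] with discriminant 321.
disc(K) = 321 is not divisible by 229; 229 is unramified.
Euler's criterion: 321^114 mod 229 = 228. Thus (321|229) = -1.
(321/229) = -1, so 229 is inert.

inert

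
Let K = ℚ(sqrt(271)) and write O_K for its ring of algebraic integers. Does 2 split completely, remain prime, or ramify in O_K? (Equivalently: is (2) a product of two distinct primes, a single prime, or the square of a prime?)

d = 271 ≡ 3 (mod 4), so O_K = ℤ[√271] and disc(K) = 4d = 1084.
2 divides disc(K) = 1084, so 2 ramifies.

ramified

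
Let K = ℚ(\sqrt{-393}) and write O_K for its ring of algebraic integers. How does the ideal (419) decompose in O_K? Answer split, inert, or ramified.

inert

d = -393 ≡ 3 (mod 4), so O_K = ℤ[√-393] and disc(K) = 4d = -1572.
Since gcd(419, -1572) = 1 the prime 419 does not ramify.
Legendre symbol by Euler's criterion: (-393/419) ≡ (-393)^209 ≡ 418 (mod 419), i.e. (-393/419) = -1.
(-393/419) = -1, so 419 is inert.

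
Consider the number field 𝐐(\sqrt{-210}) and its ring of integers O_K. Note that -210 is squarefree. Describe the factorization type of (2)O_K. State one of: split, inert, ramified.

p ramifies

-210 mod 4 = 2, hence disc K = 4·(-210) = -840 and O_K = ℤ[√-210].
2 divides disc(K) = -840, so 2 ramifies.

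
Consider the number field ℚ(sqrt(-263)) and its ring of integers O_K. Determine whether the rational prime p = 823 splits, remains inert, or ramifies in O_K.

split — (823) = 𝔭₁𝔭₂ with 𝔭₁ ≠ 𝔭₂

d = -263 ≡ 1 (mod 4), so O_K = ℤ[(1+√-263)/2] and disc(K) = d = -263.
823 ∤ -263, so 823 is unramified.
Legendre symbol by Euler's criterion: (-263/823) ≡ (-263)^411 ≡ 1 (mod 823), i.e. (-263/823) = 1.
d is a quadratic residue mod p, hence 823 splits in O_K.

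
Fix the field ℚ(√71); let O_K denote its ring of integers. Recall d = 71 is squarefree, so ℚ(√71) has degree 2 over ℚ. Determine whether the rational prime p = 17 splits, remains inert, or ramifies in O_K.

17 remains inert

d = 71 ≡ 3 (mod 4), so O_K = ℤ[√71] and disc(K) = 4d = 284.
17 ∤ 284, so 17 is unramified.
Euler's criterion: 71^8 mod 17 = 16. Thus (71|17) = -1.
Legendre symbol -1 ⇒ 17 is inert.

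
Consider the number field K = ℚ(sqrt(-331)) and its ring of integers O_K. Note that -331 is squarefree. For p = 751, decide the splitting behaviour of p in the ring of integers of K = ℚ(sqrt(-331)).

splits completely

-331 mod 4 = 1, hence disc K = -331 and O_K = ℤ[(1+√-331)/2].
Since gcd(751, -331) = 1 the prime 751 does not ramify.
Legendre symbol by Euler's criterion: (-331/751) ≡ (-331)^375 ≡ 1 (mod 751), i.e. (-331/751) = 1.
Legendre symbol 1 ⇒ 751 is split.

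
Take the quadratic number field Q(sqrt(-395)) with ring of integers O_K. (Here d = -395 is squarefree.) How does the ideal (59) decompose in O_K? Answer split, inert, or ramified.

d = -395 ≡ 1 (mod 4), so O_K = ℤ[(1+√-395)/2] and disc(K) = d = -395.
Since gcd(59, -395) = 1 the prime 59 does not ramify.
(-395/59) = 18^29 mod 59 = 58, giving Legendre symbol -1.
d is a non-residue mod p, hence 59 remains inert in O_K.

59 remains inert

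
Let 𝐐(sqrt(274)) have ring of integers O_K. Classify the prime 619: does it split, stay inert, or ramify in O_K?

d = 274 ≡ 2 (mod 4), so O_K = ℤ[√274] and disc(K) = 4d = 1096.
Since gcd(619, 1096) = 1 the prime 619 does not ramify.
(274/619) = 274^309 mod 619 = 1, giving Legendre symbol 1.
d is a quadratic residue mod p, hence 619 splits in O_K.

p splits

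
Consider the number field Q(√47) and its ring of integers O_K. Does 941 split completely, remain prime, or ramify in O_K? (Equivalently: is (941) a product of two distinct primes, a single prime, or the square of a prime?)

splits completely

Since 47 ≢ 1 mod 4, the ring of integers is ℤ[√47] with discriminant 4·47 = 188.
Since gcd(941, 188) = 1 the prime 941 does not ramify.
Compute (47/941) via Euler: 47^((941-1)/2) mod 941 = 1, so (47/941) = 1.
d is a quadratic residue mod p, hence 941 splits in O_K.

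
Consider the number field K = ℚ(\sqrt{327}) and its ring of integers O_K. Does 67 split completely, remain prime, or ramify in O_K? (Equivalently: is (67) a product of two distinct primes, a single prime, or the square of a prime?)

d = 327 ≡ 3 (mod 4), so O_K = ℤ[√327] and disc(K) = 4d = 1308.
67 ∤ 1308, so 67 is unramified.
Compute (327/67) via Euler: 59^((67-1)/2) mod 67 = 1, so (327/67) = 1.
Legendre symbol 1 ⇒ 67 is split.

splits completely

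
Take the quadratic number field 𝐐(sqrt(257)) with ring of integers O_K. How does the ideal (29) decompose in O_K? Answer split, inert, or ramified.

257 mod 4 = 1, hence disc K = 257 and O_K = ℤ[(1+√257)/2].
disc(K) = 257 is not divisible by 29; 29 is unramified.
Euler's criterion: 257^14 mod 29 = 1. Thus (257|29) = 1.
Legendre symbol 1 ⇒ 29 is split.

p splits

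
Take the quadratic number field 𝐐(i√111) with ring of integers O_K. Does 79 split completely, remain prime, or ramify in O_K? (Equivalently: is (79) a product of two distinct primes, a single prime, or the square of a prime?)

Since -111 ≡ 1 mod 4, the ring of integers is ℤ[(1+√-111)/2] with discriminant -111.
Since gcd(79, -111) = 1 the prime 79 does not ramify.
Euler's criterion: (-111)^39 mod 79 = 78. Thus (-111|79) = -1.
(-111/79) = -1, so 79 is inert.

inert — (79) stays prime in O_K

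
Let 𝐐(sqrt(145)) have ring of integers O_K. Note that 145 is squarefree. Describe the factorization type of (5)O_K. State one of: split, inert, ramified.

145 mod 4 = 1, hence disc K = 145 and O_K = ℤ[(1+√145)/2].
5 divides disc(K) = 145, so 5 ramifies.

ramified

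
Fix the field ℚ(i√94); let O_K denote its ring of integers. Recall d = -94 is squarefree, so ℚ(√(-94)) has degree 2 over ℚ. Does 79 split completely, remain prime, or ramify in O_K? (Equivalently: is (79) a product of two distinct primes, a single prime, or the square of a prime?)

p splits

d = -94 ≡ 2 (mod 4), so O_K = ℤ[√-94] and disc(K) = 4d = -376.
disc(K) = -376 is not divisible by 79; 79 is unramified.
Euler's criterion: (-94)^39 mod 79 = 1. Thus (-94|79) = 1.
(-94/79) = 1, so 79 splits.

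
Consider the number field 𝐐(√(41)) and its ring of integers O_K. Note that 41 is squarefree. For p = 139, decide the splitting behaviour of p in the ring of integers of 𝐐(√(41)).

41 mod 4 = 1, hence disc K = 41 and O_K = ℤ[(1+√41)/2].
Since gcd(139, 41) = 1 the prime 139 does not ramify.
(41/139) = 41^69 mod 139 = 1, giving Legendre symbol 1.
Legendre symbol 1 ⇒ 139 is split.

split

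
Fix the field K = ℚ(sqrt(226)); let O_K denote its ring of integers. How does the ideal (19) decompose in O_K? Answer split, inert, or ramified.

splits completely

226 mod 4 = 2, hence disc K = 4·226 = 904 and O_K = ℤ[√226].
disc(K) = 904 is not divisible by 19; 19 is unramified.
(226/19) = 17^9 mod 19 = 1, giving Legendre symbol 1.
d is a quadratic residue mod p, hence 19 splits in O_K.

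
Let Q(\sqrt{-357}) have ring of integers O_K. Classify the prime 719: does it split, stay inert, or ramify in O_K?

split — (719) = 𝔭₁𝔭₂ with 𝔭₁ ≠ 𝔭₂

Since -357 ≢ 1 mod 4, the ring of integers is ℤ[√-357] with discriminant 4·(-357) = -1428.
719 ∤ -1428, so 719 is unramified.
Euler's criterion: (-357)^359 mod 719 = 1. Thus (-357|719) = 1.
(-357/719) = 1, so 719 splits.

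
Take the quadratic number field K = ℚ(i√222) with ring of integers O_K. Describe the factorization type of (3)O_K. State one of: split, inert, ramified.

3 is ramified

Since -222 ≢ 1 mod 4, the ring of integers is ℤ[√-222] with discriminant 4·(-222) = -888.
Ramification test: 3 | -888. The prime 3 ramifies in K.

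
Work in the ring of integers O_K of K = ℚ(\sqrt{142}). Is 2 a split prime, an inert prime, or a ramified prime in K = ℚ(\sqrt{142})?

d = 142 ≡ 2 (mod 4), so O_K = ℤ[√142] and disc(K) = 4d = 568.
2 divides disc(K) = 568, so 2 ramifies.

ramified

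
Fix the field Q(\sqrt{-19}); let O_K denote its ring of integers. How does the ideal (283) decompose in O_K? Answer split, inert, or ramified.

d = -19 ≡ 1 (mod 4), so O_K = ℤ[(1+√-19)/2] and disc(K) = d = -19.
283 ∤ -19, so 283 is unramified.
Compute (-19/283) via Euler: 264^((283-1)/2) mod 283 = 1, so (-19/283) = 1.
Legendre symbol 1 ⇒ 283 is split.

splits completely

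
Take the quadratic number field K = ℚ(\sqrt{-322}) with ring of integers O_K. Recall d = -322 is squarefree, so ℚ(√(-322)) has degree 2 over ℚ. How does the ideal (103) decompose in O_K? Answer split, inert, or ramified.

-322 mod 4 = 2, hence disc K = 4·(-322) = -1288 and O_K = ℤ[√-322].
Since gcd(103, -1288) = 1 the prime 103 does not ramify.
Legendre symbol by Euler's criterion: (-322/103) ≡ (-322)^51 ≡ 102 (mod 103), i.e. (-322/103) = -1.
Legendre symbol -1 ⇒ 103 is inert.

inert — (103) stays prime in O_K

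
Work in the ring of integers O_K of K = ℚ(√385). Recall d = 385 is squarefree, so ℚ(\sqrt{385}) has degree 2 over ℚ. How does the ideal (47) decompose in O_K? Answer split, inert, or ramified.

p splits

385 mod 4 = 1, hence disc K = 385 and O_K = ℤ[(1+√385)/2].
47 ∤ 385, so 47 is unramified.
(385/47) = 9^23 mod 47 = 1, giving Legendre symbol 1.
Legendre symbol 1 ⇒ 47 is split.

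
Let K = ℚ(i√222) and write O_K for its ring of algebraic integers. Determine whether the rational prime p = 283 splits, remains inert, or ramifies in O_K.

283 splits in O_K

-222 mod 4 = 2, hence disc K = 4·(-222) = -888 and O_K = ℤ[√-222].
283 ∤ -888, so 283 is unramified.
Compute (-222/283) via Euler: 61^((283-1)/2) mod 283 = 1, so (-222/283) = 1.
(-222/283) = 1, so 283 splits.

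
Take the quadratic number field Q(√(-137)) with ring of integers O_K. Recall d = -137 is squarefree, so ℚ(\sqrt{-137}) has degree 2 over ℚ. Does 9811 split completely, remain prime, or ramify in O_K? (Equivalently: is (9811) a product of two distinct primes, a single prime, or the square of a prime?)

p splits

Since -137 ≢ 1 mod 4, the ring of integers is ℤ[√-137] with discriminant 4·(-137) = -548.
Since gcd(9811, -548) = 1 the prime 9811 does not ramify.
Euler's criterion: (-137)^4905 mod 9811 = 1. Thus (-137|9811) = 1.
Legendre symbol 1 ⇒ 9811 is split.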